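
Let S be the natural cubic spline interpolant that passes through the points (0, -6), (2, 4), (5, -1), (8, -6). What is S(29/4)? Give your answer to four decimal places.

-5.1301

Write M_i for S''(x_i). With h_i = 2, 3, 3 and divided differences Δ_i = 5, -5/3, -5/3, the continuity of S' gives the tridiagonal system
  2·M_0 + 10·M_1 + 3·M_2 = 6(Δ_1 - Δ_0) = -40
  3·M_1 + 12·M_2 + 3·M_3 = 6(Δ_2 - Δ_1) = 0
Natural end conditions: M_0 = M_3 = 0.
Solving: M_0 = 0, M_1 = -160/37, M_2 = 40/37, M_3 = 0.
On [5, 8], S(x) = -1 - 305/111·(x - 5) + 20/37·(x - 5)² - 20/333·(x - 5)³.
With (x - 5) = 9/4: S(29/4) = -3037/592.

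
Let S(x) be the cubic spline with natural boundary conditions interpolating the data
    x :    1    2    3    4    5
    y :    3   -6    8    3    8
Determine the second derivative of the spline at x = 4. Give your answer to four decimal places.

26.6786

Write m_i for S''(x_i). With h_i = 1, 1, 1, 1 and divided differences Δ_i = -9, 14, -5, 5, the continuity of S' gives the tridiagonal system
  1·m_0 + 4·m_1 + 1·m_2 = 6(Δ_1 - Δ_0) = 138
  1·m_1 + 4·m_2 + 1·m_3 = 6(Δ_2 - Δ_1) = -114
  1·m_2 + 4·m_3 + 1·m_4 = 6(Δ_3 - Δ_2) = 60
Natural end conditions: m_0 = m_4 = 0.
Solving: m_0 = 0, m_1 = 1293/28, m_2 = -327/7, m_3 = 747/28, m_4 = 0.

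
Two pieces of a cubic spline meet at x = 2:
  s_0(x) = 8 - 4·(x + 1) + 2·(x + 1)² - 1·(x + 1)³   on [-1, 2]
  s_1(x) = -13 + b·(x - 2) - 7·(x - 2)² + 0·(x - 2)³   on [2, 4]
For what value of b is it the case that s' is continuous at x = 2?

-19

s_0'(x) = -4 + 4·(x + 1) - 3·(x + 1)², so s_0'(2) = -19. On the right, s_1'(2) = b, so b = -19.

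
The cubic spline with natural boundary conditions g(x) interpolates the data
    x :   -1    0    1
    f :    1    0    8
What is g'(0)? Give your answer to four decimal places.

3.5000

Let σ_i = g''(x_i). Step sizes h_i = 1, 1; slopes of the chords Δ_i = (y_(i+1) - y_i)/h_i = -1, 8.
  1·σ_0 + 4·σ_1 + 1·σ_2 = 6(Δ_1 - Δ_0) = 54
Natural end conditions: σ_0 = σ_2 = 0.
Solving the tridiagonal system: σ_0 = 0, σ_1 = 27/2, σ_2 = 0.
On [0, 1], g'(x) = b_1 + 2c_1·x + 3d_1·x² with b_1 = Δ_1 - h_1(2σ_1 + σ_2)/6 = 7/2, c_1 = σ_1/2 = 27/4, d_1 = (σ_2 - σ_1)/(6h_1) = -9/4. So g'(0) = 7/2.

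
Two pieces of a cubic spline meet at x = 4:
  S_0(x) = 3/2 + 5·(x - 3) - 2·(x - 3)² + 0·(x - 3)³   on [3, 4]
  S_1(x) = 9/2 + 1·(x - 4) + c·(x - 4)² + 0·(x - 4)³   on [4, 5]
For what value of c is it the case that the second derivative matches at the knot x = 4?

S_0''(x) = -4 + 0·(x - 3), so S_0''(4) = -4. On the right, S_1''(4) = 2c, so c = -2.

-2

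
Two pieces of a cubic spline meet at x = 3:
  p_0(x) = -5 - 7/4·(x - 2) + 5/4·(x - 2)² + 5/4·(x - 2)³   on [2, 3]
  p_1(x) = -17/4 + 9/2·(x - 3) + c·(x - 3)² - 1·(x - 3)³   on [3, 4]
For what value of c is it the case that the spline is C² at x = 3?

5

p_0''(x) = 5/2 + 15/2·(x - 2), so p_0''(3) = 10. On the right, p_1''(3) = 2c, so c = 5.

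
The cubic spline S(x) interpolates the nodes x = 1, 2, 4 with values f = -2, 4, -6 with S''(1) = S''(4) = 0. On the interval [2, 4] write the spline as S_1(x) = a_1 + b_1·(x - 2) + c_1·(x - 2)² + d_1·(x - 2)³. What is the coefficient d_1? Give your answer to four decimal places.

With σ_i denoting the second derivative at x_i, h_i = 1, 2, and Δ_i = (y_(i+1) − y_i)/h_i = 6, -5:
  1·σ_0 + 6·σ_1 + 2·σ_2 = 6(Δ_1 - Δ_0) = -66
Natural end conditions: σ_0 = σ_2 = 0.
Solving the tridiagonal system: σ_0 = 0, σ_1 = -11, σ_2 = 0.
On [2, 4], with S_1(x) = a_1 + b_1·(x - 2) + c_1·(x - 2)² + d_1·(x - 2)³: c_1 = σ_1/2 = -11/2, d_1 = (σ_2 - σ_1)/(6h_1) = 11/12, b_1 = Δ_1 - h_1(2σ_1 + σ_2)/6 = 7/3.

0.9167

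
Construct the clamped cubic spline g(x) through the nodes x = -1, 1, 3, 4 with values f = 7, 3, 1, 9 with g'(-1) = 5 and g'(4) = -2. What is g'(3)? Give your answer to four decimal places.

With M_i denoting the second derivative at x_i, h_i = 2, 2, 1, and Δ_i = (y_(i+1) − y_i)/h_i = -2, -1, 8:
  2·M_0 + 8·M_1 + 2·M_2 = 6(Δ_1 - Δ_0) = 6
  2·M_1 + 6·M_2 + 1·M_3 = 6(Δ_2 - Δ_1) = 54
Clamped end conditions give two more equations: 2h_0·M_0 + h_0·M_1 = 6(Δ_0 - g'(-1)) = -42 and h_2·M_2 + 2h_2·M_3 = 6(g'(4) - Δ_2) = -60.
Solving the tridiagonal system: M_0 = -235/23, M_1 = -13/23, M_2 = 356/23, M_3 = -868/23.
On [3, 4], g'(x) = b_2 + 2c_2·(x - 3) + 3d_2·(x - 3)² with b_2 = Δ_2 - h_2(2M_2 + M_3)/6 = 210/23, c_2 = M_2/2 = 178/23, d_2 = (M_3 - M_2)/(6h_2) = -204/23. So g'(3) = 210/23.

9.1304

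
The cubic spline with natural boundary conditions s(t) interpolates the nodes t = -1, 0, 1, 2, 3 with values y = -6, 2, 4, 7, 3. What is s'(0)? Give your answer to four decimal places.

4.3929

Let M_i = s''(x_i). Step sizes h_i = 1, 1, 1, 1; slopes of the chords Δ_i = (y_(i+1) - y_i)/h_i = 8, 2, 3, -4.
  1·M_0 + 4·M_1 + 1·M_2 = 6(Δ_1 - Δ_0) = -36
  1·M_1 + 4·M_2 + 1·M_3 = 6(Δ_2 - Δ_1) = 6
  1·M_2 + 4·M_3 + 1·M_4 = 6(Δ_3 - Δ_2) = -42
Natural end conditions: M_0 = M_4 = 0.
Solving the tridiagonal system: M_0 = 0, M_1 = -303/28, M_2 = 51/7, M_3 = -345/28, M_4 = 0.
On [0, 1], s'(t) = b_1 + 2c_1·t + 3d_1·t² with b_1 = Δ_1 - h_1(2M_1 + M_2)/6 = 123/28, c_1 = M_1/2 = -303/56, d_1 = (M_2 - M_1)/(6h_1) = 169/56. So s'(0) = 123/28.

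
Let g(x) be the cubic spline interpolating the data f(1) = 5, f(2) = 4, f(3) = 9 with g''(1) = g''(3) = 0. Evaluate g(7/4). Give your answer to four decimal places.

3.7578

With M_i denoting the second derivative at x_i, h_i = 1, 1, and Δ_i = (y_(i+1) − y_i)/h_i = -1, 5:
  1·M_0 + 4·M_1 + 1·M_2 = 6(Δ_1 - Δ_0) = 36
Natural end conditions: M_0 = M_2 = 0.
Hence M_0 = 0, M_1 = 9, M_2 = 0.
On [1, 2], g(x) = 5 - 5/2·(x - 1) + 0·(x - 1)² + 3/2·(x - 1)³.
With (x - 1) = 3/4: g(7/4) = 481/128.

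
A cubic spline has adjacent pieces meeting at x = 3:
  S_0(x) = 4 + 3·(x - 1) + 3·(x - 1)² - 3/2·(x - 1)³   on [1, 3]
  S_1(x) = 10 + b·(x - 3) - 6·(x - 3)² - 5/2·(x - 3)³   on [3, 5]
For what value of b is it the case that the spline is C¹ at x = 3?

S_0'(x) = 3 + 6·(x - 1) - 9/2·(x - 1)², so S_0'(3) = -3. On the right, S_1'(3) = b, so b = -3.

-3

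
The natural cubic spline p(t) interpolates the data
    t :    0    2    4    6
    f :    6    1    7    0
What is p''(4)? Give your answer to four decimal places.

-6.3000

Write σ_i for p''(x_i). With h_i = 2, 2, 2 and divided differences Δ_i = -5/2, 3, -7/2, the continuity of p' gives the tridiagonal system
  2·σ_0 + 8·σ_1 + 2·σ_2 = 6(Δ_1 - Δ_0) = 33
  2·σ_1 + 8·σ_2 + 2·σ_3 = 6(Δ_2 - Δ_1) = -39
Natural end conditions: σ_0 = σ_3 = 0.
Solving the tridiagonal system: σ_0 = 0, σ_1 = 57/10, σ_2 = -63/10, σ_3 = 0.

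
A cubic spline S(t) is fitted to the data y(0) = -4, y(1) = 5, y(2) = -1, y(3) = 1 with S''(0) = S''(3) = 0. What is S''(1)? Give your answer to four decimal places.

-27.2000

Put M_i = S'' at the i-th knot. Here h = (1, 1, 1) and Δ = (9, -6, 2), so the interior equations h_(i-1)·M_(i-1) + 2(h_(i-1)+h_i)·M_i + h_i·M_(i+1) = 6(Δ_i − Δ_(i-1)) read
  1·M_0 + 4·M_1 + 1·M_2 = 6(Δ_1 - Δ_0) = -90
  1·M_1 + 4·M_2 + 1·M_3 = 6(Δ_2 - Δ_1) = 48
Natural end conditions: M_0 = M_3 = 0.
Solving the tridiagonal system: M_0 = 0, M_1 = -136/5, M_2 = 94/5, M_3 = 0.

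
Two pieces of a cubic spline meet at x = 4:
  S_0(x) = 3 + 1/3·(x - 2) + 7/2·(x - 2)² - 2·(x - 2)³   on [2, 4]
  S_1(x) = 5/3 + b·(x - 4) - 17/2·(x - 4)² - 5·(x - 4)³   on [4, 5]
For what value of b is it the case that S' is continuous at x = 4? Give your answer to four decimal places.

-9.6667

S_0'(x) = 1/3 + 7·(x - 2) - 6·(x - 2)², so S_0'(4) = -29/3. On the right, S_1'(4) = b, so b = -29/3.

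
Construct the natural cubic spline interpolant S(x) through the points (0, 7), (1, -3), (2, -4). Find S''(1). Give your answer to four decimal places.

13.5000

Put m_i = S'' at the i-th knot. Here h = (1, 1) and Δ = (-10, -1), so the interior equations h_(i-1)·m_(i-1) + 2(h_(i-1)+h_i)·m_i + h_i·m_(i+1) = 6(Δ_i − Δ_(i-1)) read
  1·m_0 + 4·m_1 + 1·m_2 = 6(Δ_1 - Δ_0) = 54
Natural end conditions: m_0 = m_2 = 0.
Solving the tridiagonal system: m_0 = 0, m_1 = 27/2, m_2 = 0.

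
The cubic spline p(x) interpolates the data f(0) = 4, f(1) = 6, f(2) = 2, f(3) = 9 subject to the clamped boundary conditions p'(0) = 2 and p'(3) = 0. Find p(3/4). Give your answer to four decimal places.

6.1656

With M_i denoting the second derivative at x_i, h_i = 1, 1, 1, and Δ_i = (y_(i+1) − y_i)/h_i = 2, -4, 7:
  1·M_0 + 4·M_1 + 1·M_2 = 6(Δ_1 - Δ_0) = -36
  1·M_1 + 4·M_2 + 1·M_3 = 6(Δ_2 - Δ_1) = 66
Clamped end conditions give two more equations: 2h_0·M_0 + h_0·M_1 = 6(Δ_0 - p'(0)) = 0 and h_2·M_2 + 2h_2·M_3 = 6(p'(3) - Δ_2) = -42.
Hence M_0 = 142/15, M_1 = -284/15, M_2 = 454/15, M_3 = -542/15.
On [0, 1], p(x) = 4 + 2·x + 71/15·x² - 71/15·x³.
With x = 3/4: p(3/4) = 1973/320.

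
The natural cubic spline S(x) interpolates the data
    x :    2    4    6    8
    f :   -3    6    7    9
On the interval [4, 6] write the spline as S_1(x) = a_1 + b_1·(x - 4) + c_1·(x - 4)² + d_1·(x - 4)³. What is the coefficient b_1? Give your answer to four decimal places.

2.3000

Put M_i = S'' at the i-th knot. Here h = (2, 2, 2) and Δ = (9/2, 1/2, 1), so the interior equations h_(i-1)·M_(i-1) + 2(h_(i-1)+h_i)·M_i + h_i·M_(i+1) = 6(Δ_i − Δ_(i-1)) read
  2·M_0 + 8·M_1 + 2·M_2 = 6(Δ_1 - Δ_0) = -24
  2·M_1 + 8·M_2 + 2·M_3 = 6(Δ_2 - Δ_1) = 3
Natural end conditions: M_0 = M_3 = 0.
Solving: M_0 = 0, M_1 = -33/10, M_2 = 6/5, M_3 = 0.
On [4, 6], with S_1(x) = a_1 + b_1·(x - 4) + c_1·(x - 4)² + d_1·(x - 4)³: c_1 = M_1/2 = -33/20, d_1 = (M_2 - M_1)/(6h_1) = 3/8, b_1 = Δ_1 - h_1(2M_1 + M_2)/6 = 23/10.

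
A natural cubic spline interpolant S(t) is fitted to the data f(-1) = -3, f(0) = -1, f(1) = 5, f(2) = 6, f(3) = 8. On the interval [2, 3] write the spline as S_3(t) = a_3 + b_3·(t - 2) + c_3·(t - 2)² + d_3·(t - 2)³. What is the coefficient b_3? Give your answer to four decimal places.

With m_i denoting the second derivative at x_i, h_i = 1, 1, 1, 1, and Δ_i = (y_(i+1) − y_i)/h_i = 2, 6, 1, 2:
  1·m_0 + 4·m_1 + 1·m_2 = 6(Δ_1 - Δ_0) = 24
  1·m_1 + 4·m_2 + 1·m_3 = 6(Δ_2 - Δ_1) = -30
  1·m_2 + 4·m_3 + 1·m_4 = 6(Δ_3 - Δ_2) = 6
Natural end conditions: m_0 = m_4 = 0.
Solving: m_0 = 0, m_1 = 243/28, m_2 = -75/7, m_3 = 117/28, m_4 = 0.
On [2, 3], with S_3(t) = a_3 + b_3·(t - 2) + c_3·(t - 2)² + d_3·(t - 2)³: c_3 = m_3/2 = 117/56, d_3 = (m_4 - m_3)/(6h_3) = -39/56, b_3 = Δ_3 - h_3(2m_3 + m_4)/6 = 17/28.

0.6071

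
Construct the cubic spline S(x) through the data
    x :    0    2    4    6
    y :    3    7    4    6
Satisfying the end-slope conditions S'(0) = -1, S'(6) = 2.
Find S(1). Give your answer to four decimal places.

4.5250

Let M_i = S''(x_i). Step sizes h_i = 2, 2, 2; slopes of the chords Δ_i = (y_(i+1) - y_i)/h_i = 2, -3/2, 1.
  2·M_0 + 8·M_1 + 2·M_2 = 6(Δ_1 - Δ_0) = -21
  2·M_1 + 8·M_2 + 2·M_3 = 6(Δ_2 - Δ_1) = 15
Clamped end conditions give two more equations: 2h_0·M_0 + h_0·M_1 = 6(Δ_0 - S'(0)) = 18 and h_2·M_2 + 2h_2·M_3 = 6(S'(6) - Δ_2) = 6.
Solving the tridiagonal system: M_0 = 71/10, M_1 = -26/5, M_2 = 16/5, M_3 = -1/10.
On [0, 2], S(x) = 3 - 1·x + 71/20·x² - 41/40·x³.
With x = 1: S(1) = 181/40.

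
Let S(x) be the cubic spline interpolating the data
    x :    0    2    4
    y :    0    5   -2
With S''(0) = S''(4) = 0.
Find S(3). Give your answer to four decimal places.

2.6250

Let m_i = S''(x_i). Step sizes h_i = 2, 2; slopes of the chords Δ_i = (y_(i+1) - y_i)/h_i = 5/2, -7/2.
  2·m_0 + 8·m_1 + 2·m_2 = 6(Δ_1 - Δ_0) = -36
Natural end conditions: m_0 = m_2 = 0.
Solving: m_0 = 0, m_1 = -9/2, m_2 = 0.
On [2, 4], S(x) = 5 - 1/2·(x - 2) - 9/4·(x - 2)² + 3/8·(x - 2)³.
With (x - 2) = 1: S(3) = 21/8.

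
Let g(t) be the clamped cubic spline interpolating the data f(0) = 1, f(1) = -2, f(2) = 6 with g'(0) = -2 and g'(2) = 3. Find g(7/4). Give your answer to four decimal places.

4.4922

Let m_i = g''(x_i). Step sizes h_i = 1, 1; slopes of the chords Δ_i = (y_(i+1) - y_i)/h_i = -3, 8.
  1·m_0 + 4·m_1 + 1·m_2 = 6(Δ_1 - Δ_0) = 66
Clamped end conditions give two more equations: 2h_0·m_0 + h_0·m_1 = 6(Δ_0 - g'(0)) = -6 and h_1·m_1 + 2h_1·m_2 = 6(g'(2) - Δ_1) = -30.
Solving the tridiagonal system: m_0 = -17, m_1 = 28, m_2 = -29.
On [1, 2], g(t) = -2 + 7/2·(t - 1) + 14·(t - 1)² - 19/2·(t - 1)³.
With (t - 1) = 3/4: g(7/4) = 575/128.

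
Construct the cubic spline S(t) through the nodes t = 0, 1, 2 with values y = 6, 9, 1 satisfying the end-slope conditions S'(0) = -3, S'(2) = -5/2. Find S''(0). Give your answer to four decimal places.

Write σ_i for S''(x_i). With h_i = 1, 1 and divided differences Δ_i = 3, -8, the continuity of S' gives the tridiagonal system
  1·σ_0 + 4·σ_1 + 1·σ_2 = 6(Δ_1 - Δ_0) = -66
Clamped end conditions give two more equations: 2h_0·σ_0 + h_0·σ_1 = 6(Δ_0 - S'(0)) = 36 and h_1·σ_1 + 2h_1·σ_2 = 6(S'(2) - Δ_1) = 33.
Hence σ_0 = 139/4, σ_1 = -67/2, σ_2 = 133/4.

34.7500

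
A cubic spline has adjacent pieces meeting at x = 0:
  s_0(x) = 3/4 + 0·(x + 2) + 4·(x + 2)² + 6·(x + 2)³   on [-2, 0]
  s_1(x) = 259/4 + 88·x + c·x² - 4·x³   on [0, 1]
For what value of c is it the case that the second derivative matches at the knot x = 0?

s_0''(x) = 8 + 36·(x + 2), so s_0''(0) = 80. On the right, s_1''(0) = 2c, so c = 40.

40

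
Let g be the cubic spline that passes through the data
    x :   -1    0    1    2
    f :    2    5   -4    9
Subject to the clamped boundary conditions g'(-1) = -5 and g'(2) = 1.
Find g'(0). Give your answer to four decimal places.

-4.2000

With σ_i denoting the second derivative at x_i, h_i = 1, 1, 1, and Δ_i = (y_(i+1) − y_i)/h_i = 3, -9, 13:
  1·σ_0 + 4·σ_1 + 1·σ_2 = 6(Δ_1 - Δ_0) = -72
  1·σ_1 + 4·σ_2 + 1·σ_3 = 6(Δ_2 - Δ_1) = 132
Clamped end conditions give two more equations: 2h_0·σ_0 + h_0·σ_1 = 6(Δ_0 - g'(-1)) = 48 and h_2·σ_2 + 2h_2·σ_3 = 6(g'(2) - Δ_2) = -72.
Solving the tridiagonal system: σ_0 = 232/5, σ_1 = -224/5, σ_2 = 304/5, σ_3 = -332/5.
On [0, 1], g'(x) = b_1 + 2c_1·x + 3d_1·x² with b_1 = Δ_1 - h_1(2σ_1 + σ_2)/6 = -21/5, c_1 = σ_1/2 = -112/5, d_1 = (σ_2 - σ_1)/(6h_1) = 88/5. So g'(0) = -21/5.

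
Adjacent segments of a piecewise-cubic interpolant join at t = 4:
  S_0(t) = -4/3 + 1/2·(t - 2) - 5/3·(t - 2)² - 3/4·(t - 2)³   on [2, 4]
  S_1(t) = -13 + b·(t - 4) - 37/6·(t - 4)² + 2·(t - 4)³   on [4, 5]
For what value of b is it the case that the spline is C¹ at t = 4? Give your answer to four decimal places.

-15.1667

S_0'(t) = 1/2 - 10/3·(t - 2) - 9/4·(t - 2)², so S_0'(4) = -91/6. On the right, S_1'(4) = b, so b = -91/6.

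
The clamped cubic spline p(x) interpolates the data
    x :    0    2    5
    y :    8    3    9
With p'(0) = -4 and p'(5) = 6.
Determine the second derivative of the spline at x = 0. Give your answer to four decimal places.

1.5500

Let σ_i = p''(x_i). Step sizes h_i = 2, 3; slopes of the chords Δ_i = (y_(i+1) - y_i)/h_i = -5/2, 2.
  2·σ_0 + 10·σ_1 + 3·σ_2 = 6(Δ_1 - Δ_0) = 27
Clamped end conditions give two more equations: 2h_0·σ_0 + h_0·σ_1 = 6(Δ_0 - p'(0)) = 9 and h_1·σ_1 + 2h_1·σ_2 = 6(p'(5) - Δ_1) = 24.
Forward elimination and back-substitution give σ_0 = 31/20, σ_1 = 7/5, σ_2 = 33/10.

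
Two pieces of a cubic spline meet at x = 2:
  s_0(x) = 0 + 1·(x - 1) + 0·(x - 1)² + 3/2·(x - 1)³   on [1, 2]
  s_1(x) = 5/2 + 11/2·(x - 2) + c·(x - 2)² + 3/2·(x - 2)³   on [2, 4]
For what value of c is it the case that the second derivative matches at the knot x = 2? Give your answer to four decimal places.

s_0''(x) = 0 + 9·(x - 1), so s_0''(2) = 9. On the right, s_1''(2) = 2c, so c = 9/2.

4.5000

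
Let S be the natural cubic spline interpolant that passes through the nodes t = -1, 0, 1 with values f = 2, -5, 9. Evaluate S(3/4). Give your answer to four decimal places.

4.2695

Put M_i = S'' at the i-th knot. Here h = (1, 1) and Δ = (-7, 14), so the interior equations h_(i-1)·M_(i-1) + 2(h_(i-1)+h_i)·M_i + h_i·M_(i+1) = 6(Δ_i − Δ_(i-1)) read
  1·M_0 + 4·M_1 + 1·M_2 = 6(Δ_1 - Δ_0) = 126
Natural end conditions: M_0 = M_2 = 0.
Hence M_0 = 0, M_1 = 63/2, M_2 = 0.
On [0, 1], S(t) = -5 + 7/2·t + 63/4·t² - 21/4·t³.
With t = 3/4: S(3/4) = 1093/256.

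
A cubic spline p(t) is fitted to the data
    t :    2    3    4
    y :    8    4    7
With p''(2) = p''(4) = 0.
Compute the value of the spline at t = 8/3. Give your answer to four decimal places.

4.6852

Write M_i for p''(x_i). With h_i = 1, 1 and divided differences Δ_i = -4, 3, the continuity of p' gives the tridiagonal system
  1·M_0 + 4·M_1 + 1·M_2 = 6(Δ_1 - Δ_0) = 42
Natural end conditions: M_0 = M_2 = 0.
Hence M_0 = 0, M_1 = 21/2, M_2 = 0.
On [2, 3], p(t) = 8 - 23/4·(t - 2) + 0·(t - 2)² + 7/4·(t - 2)³.
With (t - 2) = 2/3: p(8/3) = 253/54.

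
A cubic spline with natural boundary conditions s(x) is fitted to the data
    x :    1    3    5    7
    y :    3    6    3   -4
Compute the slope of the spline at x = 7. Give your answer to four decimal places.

-3.8333

Put M_i = s'' at the i-th knot. Here h = (2, 2, 2) and Δ = (3/2, -3/2, -7/2), so the interior equations h_(i-1)·M_(i-1) + 2(h_(i-1)+h_i)·M_i + h_i·M_(i+1) = 6(Δ_i − Δ_(i-1)) read
  2·M_0 + 8·M_1 + 2·M_2 = 6(Δ_1 - Δ_0) = -18
  2·M_1 + 8·M_2 + 2·M_3 = 6(Δ_2 - Δ_1) = -12
Natural end conditions: M_0 = M_3 = 0.
Hence M_0 = 0, M_1 = -2, M_2 = -1, M_3 = 0.
On [5, 7], s'(x) = b_2 + 2c_2·(x - 5) + 3d_2·(x - 5)² with b_2 = Δ_2 - h_2(2M_2 + M_3)/6 = -17/6, c_2 = M_2/2 = -1/2, d_2 = (M_3 - M_2)/(6h_2) = 1/12. So s'(7) = -23/6.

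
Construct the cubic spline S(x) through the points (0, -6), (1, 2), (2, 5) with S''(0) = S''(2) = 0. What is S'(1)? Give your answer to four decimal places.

5.5000

Put m_i = S'' at the i-th knot. Here h = (1, 1) and Δ = (8, 3), so the interior equations h_(i-1)·m_(i-1) + 2(h_(i-1)+h_i)·m_i + h_i·m_(i+1) = 6(Δ_i − Δ_(i-1)) read
  1·m_0 + 4·m_1 + 1·m_2 = 6(Δ_1 - Δ_0) = -30
Natural end conditions: m_0 = m_2 = 0.
Hence m_0 = 0, m_1 = -15/2, m_2 = 0.
On [1, 2], S'(x) = b_1 + 2c_1·(x - 1) + 3d_1·(x - 1)² with b_1 = Δ_1 - h_1(2m_1 + m_2)/6 = 11/2, c_1 = m_1/2 = -15/4, d_1 = (m_2 - m_1)/(6h_1) = 5/4. So S'(1) = 11/2.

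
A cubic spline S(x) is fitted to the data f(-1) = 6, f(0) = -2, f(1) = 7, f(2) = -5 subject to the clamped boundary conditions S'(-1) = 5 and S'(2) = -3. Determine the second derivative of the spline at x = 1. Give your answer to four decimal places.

Write σ_i for S''(x_i). With h_i = 1, 1, 1 and divided differences Δ_i = -8, 9, -12, the continuity of S' gives the tridiagonal system
  1·σ_0 + 4·σ_1 + 1·σ_2 = 6(Δ_1 - Δ_0) = 102
  1·σ_1 + 4·σ_2 + 1·σ_3 = 6(Δ_2 - Δ_1) = -126
Clamped end conditions give two more equations: 2h_0·σ_0 + h_0·σ_1 = 6(Δ_0 - S'(-1)) = -78 and h_2·σ_2 + 2h_2·σ_3 = 6(S'(2) - Δ_2) = 54.
Solving the tridiagonal system: σ_0 = -1016/15, σ_1 = 862/15, σ_2 = -902/15, σ_3 = 856/15.

-60.1333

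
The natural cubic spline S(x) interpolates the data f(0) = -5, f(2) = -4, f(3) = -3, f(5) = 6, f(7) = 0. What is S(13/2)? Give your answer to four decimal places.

2.6115

Write σ_i for S''(x_i). With h_i = 2, 1, 2, 2 and divided differences Δ_i = 1/2, 1, 9/2, -3, the continuity of S' gives the tridiagonal system
  2·σ_0 + 6·σ_1 + 1·σ_2 = 6(Δ_1 - Δ_0) = 3
  1·σ_1 + 6·σ_2 + 2·σ_3 = 6(Δ_2 - Δ_1) = 21
  2·σ_2 + 8·σ_3 + 2·σ_4 = 6(Δ_3 - Δ_2) = -45
Natural end conditions: σ_0 = σ_4 = 0.
Solving: σ_0 = 0, σ_1 = -63/128, σ_2 = 381/64, σ_3 = -1821/256, σ_4 = 0.
On [5, 7], S(x) = 6 + 223/128·(x - 5) - 1821/512·(x - 5)² + 607/1024·(x - 5)³.
With (x - 5) = 3/2: S(13/2) = 21393/8192.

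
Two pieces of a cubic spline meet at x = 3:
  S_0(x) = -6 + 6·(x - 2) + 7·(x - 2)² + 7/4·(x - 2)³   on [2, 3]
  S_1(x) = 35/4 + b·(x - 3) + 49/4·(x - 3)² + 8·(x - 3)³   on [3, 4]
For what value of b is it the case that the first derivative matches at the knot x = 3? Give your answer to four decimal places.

S_0'(x) = 6 + 14·(x - 2) + 21/4·(x - 2)², so S_0'(3) = 101/4. On the right, S_1'(3) = b, so b = 101/4.

25.2500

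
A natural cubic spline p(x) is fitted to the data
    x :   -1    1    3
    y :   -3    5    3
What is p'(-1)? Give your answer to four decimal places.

5.2500

With m_i denoting the second derivative at x_i, h_i = 2, 2, and Δ_i = (y_(i+1) − y_i)/h_i = 4, -1:
  2·m_0 + 8·m_1 + 2·m_2 = 6(Δ_1 - Δ_0) = -30
Natural end conditions: m_0 = m_2 = 0.
Hence m_0 = 0, m_1 = -15/4, m_2 = 0.
On [-1, 1], p'(x) = b_0 + 2c_0·(x + 1) + 3d_0·(x + 1)² with b_0 = Δ_0 - h_0(2m_0 + m_1)/6 = 21/4, c_0 = m_0/2 = 0, d_0 = (m_1 - m_0)/(6h_0) = -5/16. So p'(-1) = 21/4.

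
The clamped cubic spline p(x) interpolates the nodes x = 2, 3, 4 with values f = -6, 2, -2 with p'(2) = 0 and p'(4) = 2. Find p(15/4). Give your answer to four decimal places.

-1.5391

Put m_i = p'' at the i-th knot. Here h = (1, 1) and Δ = (8, -4), so the interior equations h_(i-1)·m_(i-1) + 2(h_(i-1)+h_i)·m_i + h_i·m_(i+1) = 6(Δ_i − Δ_(i-1)) read
  1·m_0 + 4·m_1 + 1·m_2 = 6(Δ_1 - Δ_0) = -72
Clamped end conditions give two more equations: 2h_0·m_0 + h_0·m_1 = 6(Δ_0 - p'(2)) = 48 and h_1·m_1 + 2h_1·m_2 = 6(p'(4) - Δ_1) = 36.
Solving the tridiagonal system: m_0 = 43, m_1 = -38, m_2 = 37.
On [3, 4], p(x) = 2 + 5/2·(x - 3) - 19·(x - 3)² + 25/2·(x - 3)³.
With (x - 3) = 3/4: p(15/4) = -197/128.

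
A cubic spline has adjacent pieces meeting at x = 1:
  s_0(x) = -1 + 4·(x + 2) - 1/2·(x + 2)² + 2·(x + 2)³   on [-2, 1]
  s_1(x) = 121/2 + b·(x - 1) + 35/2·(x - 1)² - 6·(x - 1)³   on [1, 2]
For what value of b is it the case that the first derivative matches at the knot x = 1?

s_0'(x) = 4 - 1·(x + 2) + 6·(x + 2)², so s_0'(1) = 55. On the right, s_1'(1) = b, so b = 55.

55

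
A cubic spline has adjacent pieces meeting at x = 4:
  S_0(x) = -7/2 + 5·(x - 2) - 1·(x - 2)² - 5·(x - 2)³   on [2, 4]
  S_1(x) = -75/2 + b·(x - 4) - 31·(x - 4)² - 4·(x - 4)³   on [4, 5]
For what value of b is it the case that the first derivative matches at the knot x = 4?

-59

S_0'(x) = 5 - 2·(x - 2) - 15·(x - 2)², so S_0'(4) = -59. On the right, S_1'(4) = b, so b = -59.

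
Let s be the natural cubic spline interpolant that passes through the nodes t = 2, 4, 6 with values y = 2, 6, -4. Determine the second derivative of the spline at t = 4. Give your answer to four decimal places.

-5.2500

With σ_i denoting the second derivative at x_i, h_i = 2, 2, and Δ_i = (y_(i+1) − y_i)/h_i = 2, -5:
  2·σ_0 + 8·σ_1 + 2·σ_2 = 6(Δ_1 - Δ_0) = -42
Natural end conditions: σ_0 = σ_2 = 0.
Hence σ_0 = 0, σ_1 = -21/4, σ_2 = 0.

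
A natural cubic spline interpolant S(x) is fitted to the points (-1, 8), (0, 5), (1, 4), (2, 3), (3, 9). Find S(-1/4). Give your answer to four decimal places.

5.5332

Let σ_i = S''(x_i). Step sizes h_i = 1, 1, 1, 1; slopes of the chords Δ_i = (y_(i+1) - y_i)/h_i = -3, -1, -1, 6.
  1·σ_0 + 4·σ_1 + 1·σ_2 = 6(Δ_1 - Δ_0) = 12
  1·σ_1 + 4·σ_2 + 1·σ_3 = 6(Δ_2 - Δ_1) = 0
  1·σ_2 + 4·σ_3 + 1·σ_4 = 6(Δ_3 - Δ_2) = 42
Natural end conditions: σ_0 = σ_4 = 0.
Solving: σ_0 = 0, σ_1 = 111/28, σ_2 = -27/7, σ_3 = 321/28, σ_4 = 0.
On [-1, 0], S(x) = 8 - 205/56·(x + 1) + 0·(x + 1)² + 37/56·(x + 1)³.
With (x + 1) = 3/4: S(-1/4) = 2833/512.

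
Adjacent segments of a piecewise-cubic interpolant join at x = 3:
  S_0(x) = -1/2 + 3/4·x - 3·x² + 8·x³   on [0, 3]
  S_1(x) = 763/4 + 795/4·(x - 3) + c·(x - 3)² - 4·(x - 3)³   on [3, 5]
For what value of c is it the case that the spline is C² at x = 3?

S_0''(x) = -6 + 48·x, so S_0''(3) = 138. On the right, S_1''(3) = 2c, so c = 69.

69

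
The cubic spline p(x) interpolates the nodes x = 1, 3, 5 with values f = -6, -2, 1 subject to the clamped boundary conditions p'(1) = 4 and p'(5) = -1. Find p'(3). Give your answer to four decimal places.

1.8750

With M_i denoting the second derivative at x_i, h_i = 2, 2, and Δ_i = (y_(i+1) − y_i)/h_i = 2, 3/2:
  2·M_0 + 8·M_1 + 2·M_2 = 6(Δ_1 - Δ_0) = -3
Clamped end conditions give two more equations: 2h_0·M_0 + h_0·M_1 = 6(Δ_0 - p'(1)) = -12 and h_1·M_1 + 2h_1·M_2 = 6(p'(5) - Δ_1) = -15.
Solving the tridiagonal system: M_0 = -31/8, M_1 = 7/4, M_2 = -37/8.
On [3, 5], p'(x) = b_1 + 2c_1·(x - 3) + 3d_1·(x - 3)² with b_1 = Δ_1 - h_1(2M_1 + M_2)/6 = 15/8, c_1 = M_1/2 = 7/8, d_1 = (M_2 - M_1)/(6h_1) = -17/32. So p'(3) = 15/8.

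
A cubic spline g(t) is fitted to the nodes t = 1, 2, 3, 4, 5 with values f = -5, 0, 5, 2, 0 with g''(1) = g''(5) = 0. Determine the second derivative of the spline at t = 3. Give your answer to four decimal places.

-14.1429

Let M_i = g''(x_i). Step sizes h_i = 1, 1, 1, 1; slopes of the chords Δ_i = (y_(i+1) - y_i)/h_i = 5, 5, -3, -2.
  1·M_0 + 4·M_1 + 1·M_2 = 6(Δ_1 - Δ_0) = 0
  1·M_1 + 4·M_2 + 1·M_3 = 6(Δ_2 - Δ_1) = -48
  1·M_2 + 4·M_3 + 1·M_4 = 6(Δ_3 - Δ_2) = 6
Natural end conditions: M_0 = M_4 = 0.
Hence M_0 = 0, M_1 = 99/28, M_2 = -99/7, M_3 = 141/28, M_4 = 0.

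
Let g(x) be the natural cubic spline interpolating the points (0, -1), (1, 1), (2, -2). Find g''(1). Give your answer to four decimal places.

Put σ_i = g'' at the i-th knot. Here h = (1, 1) and Δ = (2, -3), so the interior equations h_(i-1)·σ_(i-1) + 2(h_(i-1)+h_i)·σ_i + h_i·σ_(i+1) = 6(Δ_i − Δ_(i-1)) read
  1·σ_0 + 4·σ_1 + 1·σ_2 = 6(Δ_1 - Δ_0) = -30
Natural end conditions: σ_0 = σ_2 = 0.
Solving the tridiagonal system: σ_0 = 0, σ_1 = -15/2, σ_2 = 0.

-7.5000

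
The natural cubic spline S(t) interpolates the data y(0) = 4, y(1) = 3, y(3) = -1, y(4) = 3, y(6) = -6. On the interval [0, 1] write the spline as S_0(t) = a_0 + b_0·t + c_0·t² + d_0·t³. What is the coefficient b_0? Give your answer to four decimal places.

-0.3333

Write M_i for S''(x_i). With h_i = 1, 2, 1, 2 and divided differences Δ_i = -1, -2, 4, -9/2, the continuity of S' gives the tridiagonal system
  1·M_0 + 6·M_1 + 2·M_2 = 6(Δ_1 - Δ_0) = -6
  2·M_1 + 6·M_2 + 1·M_3 = 6(Δ_2 - Δ_1) = 36
  1·M_2 + 6·M_3 + 2·M_4 = 6(Δ_3 - Δ_2) = -51
Natural end conditions: M_0 = M_4 = 0.
Solving: M_0 = 0, M_1 = -4, M_2 = 9, M_3 = -10, M_4 = 0.
On [0, 1], with S_0(t) = a_0 + b_0·t + c_0·t² + d_0·t³: c_0 = M_0/2 = 0, d_0 = (M_1 - M_0)/(6h_0) = -2/3, b_0 = Δ_0 - h_0(2M_0 + M_1)/6 = -1/3.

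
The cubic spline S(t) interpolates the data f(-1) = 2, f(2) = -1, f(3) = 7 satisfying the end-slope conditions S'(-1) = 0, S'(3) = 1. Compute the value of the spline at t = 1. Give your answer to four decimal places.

Write m_i for S''(x_i). With h_i = 3, 1 and divided differences Δ_i = -1, 8, the continuity of S' gives the tridiagonal system
  3·m_0 + 8·m_1 + 1·m_2 = 6(Δ_1 - Δ_0) = 54
Clamped end conditions give two more equations: 2h_0·m_0 + h_0·m_1 = 6(Δ_0 - S'(-1)) = -6 and h_1·m_1 + 2h_1·m_2 = 6(S'(3) - Δ_1) = -42.
Forward elimination and back-substitution give m_0 = -15/2, m_1 = 13, m_2 = -55/2.
On [-1, 2], S(t) = 2 + 0·(t + 1) - 15/4·(t + 1)² + 41/36·(t + 1)³.
With (t + 1) = 2: S(1) = -35/9.

-3.8889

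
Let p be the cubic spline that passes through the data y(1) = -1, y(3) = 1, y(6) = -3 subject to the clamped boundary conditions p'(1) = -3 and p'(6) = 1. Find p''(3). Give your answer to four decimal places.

Let M_i = p''(x_i). Step sizes h_i = 2, 3; slopes of the chords Δ_i = (y_(i+1) - y_i)/h_i = 1, -4/3.
  2·M_0 + 10·M_1 + 3·M_2 = 6(Δ_1 - Δ_0) = -14
Clamped end conditions give two more equations: 2h_0·M_0 + h_0·M_1 = 6(Δ_0 - p'(1)) = 24 and h_1·M_1 + 2h_1·M_2 = 6(p'(6) - Δ_1) = 14.
Hence M_0 = 41/5, M_1 = -22/5, M_2 = 68/15.

-4.4000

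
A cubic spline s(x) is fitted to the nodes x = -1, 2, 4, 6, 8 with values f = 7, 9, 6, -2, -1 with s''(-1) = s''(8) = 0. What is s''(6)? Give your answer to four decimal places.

4.0493

Write σ_i for s''(x_i). With h_i = 3, 2, 2, 2 and divided differences Δ_i = 2/3, -3/2, -4, 1/2, the continuity of s' gives the tridiagonal system
  3·σ_0 + 10·σ_1 + 2·σ_2 = 6(Δ_1 - Δ_0) = -13
  2·σ_1 + 8·σ_2 + 2·σ_3 = 6(Δ_2 - Δ_1) = -15
  2·σ_2 + 8·σ_3 + 2·σ_4 = 6(Δ_3 - Δ_2) = 27
Natural end conditions: σ_0 = σ_4 = 0.
Forward elimination and back-substitution give σ_0 = 0, σ_1 = -54/71, σ_2 = -383/142, σ_3 = 575/142, σ_4 = 0.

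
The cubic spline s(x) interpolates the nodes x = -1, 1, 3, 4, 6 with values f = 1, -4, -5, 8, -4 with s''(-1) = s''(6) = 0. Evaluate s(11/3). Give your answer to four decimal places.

4.1285

With m_i denoting the second derivative at x_i, h_i = 2, 2, 1, 2, and Δ_i = (y_(i+1) − y_i)/h_i = -5/2, -1/2, 13, -6:
  2·m_0 + 8·m_1 + 2·m_2 = 6(Δ_1 - Δ_0) = 12
  2·m_1 + 6·m_2 + 1·m_3 = 6(Δ_2 - Δ_1) = 81
  1·m_2 + 6·m_3 + 2·m_4 = 6(Δ_3 - Δ_2) = -114
Natural end conditions: m_0 = m_4 = 0.
Solving: m_0 = 0, m_1 = -195/64, m_2 = 291/16, m_3 = -705/32, m_4 = 0.
On [3, 4], s(x) = -5 + 679/64·(x - 3) + 291/32·(x - 3)² - 429/64·(x - 3)³.
With (x - 3) = 2/3: s(11/3) = 1189/288.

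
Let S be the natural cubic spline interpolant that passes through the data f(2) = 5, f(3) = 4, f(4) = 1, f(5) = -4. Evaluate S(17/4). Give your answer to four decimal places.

-0.1188

With m_i denoting the second derivative at x_i, h_i = 1, 1, 1, and Δ_i = (y_(i+1) − y_i)/h_i = -1, -3, -5:
  1·m_0 + 4·m_1 + 1·m_2 = 6(Δ_1 - Δ_0) = -12
  1·m_1 + 4·m_2 + 1·m_3 = 6(Δ_2 - Δ_1) = -12
Natural end conditions: m_0 = m_3 = 0.
Hence m_0 = 0, m_1 = -12/5, m_2 = -12/5, m_3 = 0.
On [4, 5], S(x) = 1 - 21/5·(x - 4) - 6/5·(x - 4)² + 2/5·(x - 4)³.
With (x - 4) = 1/4: S(17/4) = -19/160.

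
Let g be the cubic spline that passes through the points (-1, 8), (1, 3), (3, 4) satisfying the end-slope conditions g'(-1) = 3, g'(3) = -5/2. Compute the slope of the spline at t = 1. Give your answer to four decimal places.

-1.6250

With M_i denoting the second derivative at x_i, h_i = 2, 2, and Δ_i = (y_(i+1) − y_i)/h_i = -5/2, 1/2:
  2·M_0 + 8·M_1 + 2·M_2 = 6(Δ_1 - Δ_0) = 18
Clamped end conditions give two more equations: 2h_0·M_0 + h_0·M_1 = 6(Δ_0 - g'(-1)) = -33 and h_1·M_1 + 2h_1·M_2 = 6(g'(3) - Δ_1) = -18.
Hence M_0 = -95/8, M_1 = 29/4, M_2 = -65/8.
On [1, 3], g'(t) = b_1 + 2c_1·(t - 1) + 3d_1·(t - 1)² with b_1 = Δ_1 - h_1(2M_1 + M_2)/6 = -13/8, c_1 = M_1/2 = 29/8, d_1 = (M_2 - M_1)/(6h_1) = -41/32. So g'(1) = -13/8.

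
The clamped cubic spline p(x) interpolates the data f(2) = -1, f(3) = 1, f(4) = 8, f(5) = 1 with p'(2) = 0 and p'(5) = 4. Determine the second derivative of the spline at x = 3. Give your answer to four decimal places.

Put σ_i = p'' at the i-th knot. Here h = (1, 1, 1) and Δ = (2, 7, -7), so the interior equations h_(i-1)·σ_(i-1) + 2(h_(i-1)+h_i)·σ_i + h_i·σ_(i+1) = 6(Δ_i − Δ_(i-1)) read
  1·σ_0 + 4·σ_1 + 1·σ_2 = 6(Δ_1 - Δ_0) = 30
  1·σ_1 + 4·σ_2 + 1·σ_3 = 6(Δ_2 - Δ_1) = -84
Clamped end conditions give two more equations: 2h_0·σ_0 + h_0·σ_1 = 6(Δ_0 - p'(2)) = 12 and h_2·σ_2 + 2h_2·σ_3 = 6(p'(5) - Δ_2) = 66.
Hence σ_0 = -44/15, σ_1 = 268/15, σ_2 = -578/15, σ_3 = 784/15.

17.8667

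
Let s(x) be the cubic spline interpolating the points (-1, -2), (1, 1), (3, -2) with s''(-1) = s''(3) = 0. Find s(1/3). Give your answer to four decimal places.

Put M_i = s'' at the i-th knot. Here h = (2, 2) and Δ = (3/2, -3/2), so the interior equations h_(i-1)·M_(i-1) + 2(h_(i-1)+h_i)·M_i + h_i·M_(i+1) = 6(Δ_i − Δ_(i-1)) read
  2·M_0 + 8·M_1 + 2·M_2 = 6(Δ_1 - Δ_0) = -18
Natural end conditions: M_0 = M_2 = 0.
Forward elimination and back-substitution give M_0 = 0, M_1 = -9/4, M_2 = 0.
On [-1, 1], s(x) = -2 + 9/4·(x + 1) + 0·(x + 1)² - 3/16·(x + 1)³.
With (x + 1) = 4/3: s(1/3) = 5/9.

0.5556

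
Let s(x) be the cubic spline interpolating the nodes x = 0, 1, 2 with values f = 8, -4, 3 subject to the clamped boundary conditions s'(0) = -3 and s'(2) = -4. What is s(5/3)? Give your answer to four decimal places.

1.6296

With M_i denoting the second derivative at x_i, h_i = 1, 1, and Δ_i = (y_(i+1) − y_i)/h_i = -12, 7:
  1·M_0 + 4·M_1 + 1·M_2 = 6(Δ_1 - Δ_0) = 114
Clamped end conditions give two more equations: 2h_0·M_0 + h_0·M_1 = 6(Δ_0 - s'(0)) = -54 and h_1·M_1 + 2h_1·M_2 = 6(s'(2) - Δ_1) = -66.
Forward elimination and back-substitution give M_0 = -56, M_1 = 58, M_2 = -62.
On [1, 2], s(x) = -4 - 2·(x - 1) + 29·(x - 1)² - 20·(x - 1)³.
With (x - 1) = 2/3: s(5/3) = 44/27.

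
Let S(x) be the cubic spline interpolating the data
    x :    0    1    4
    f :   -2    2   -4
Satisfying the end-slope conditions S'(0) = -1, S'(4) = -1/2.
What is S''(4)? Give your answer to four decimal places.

6.1250

With M_i denoting the second derivative at x_i, h_i = 1, 3, and Δ_i = (y_(i+1) − y_i)/h_i = 4, -2:
  1·M_0 + 8·M_1 + 3·M_2 = 6(Δ_1 - Δ_0) = -36
Clamped end conditions give two more equations: 2h_0·M_0 + h_0·M_1 = 6(Δ_0 - S'(0)) = 30 and h_1·M_1 + 2h_1·M_2 = 6(S'(4) - Δ_1) = 9.
Hence M_0 = 157/8, M_1 = -37/4, M_2 = 49/8.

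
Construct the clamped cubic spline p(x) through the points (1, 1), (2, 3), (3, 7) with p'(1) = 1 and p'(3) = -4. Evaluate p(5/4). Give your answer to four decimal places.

Let M_i = p''(x_i). Step sizes h_i = 1, 1; slopes of the chords Δ_i = (y_(i+1) - y_i)/h_i = 2, 4.
  1·M_0 + 4·M_1 + 1·M_2 = 6(Δ_1 - Δ_0) = 12
Clamped end conditions give two more equations: 2h_0·M_0 + h_0·M_1 = 6(Δ_0 - p'(1)) = 6 and h_1·M_1 + 2h_1·M_2 = 6(p'(3) - Δ_1) = -48.
Hence M_0 = -5/2, M_1 = 11, M_2 = -59/2.
On [1, 2], p(x) = 1 + 1·(x - 1) - 5/4·(x - 1)² + 9/4·(x - 1)³.
With (x - 1) = 1/4: p(5/4) = 309/256.

1.2070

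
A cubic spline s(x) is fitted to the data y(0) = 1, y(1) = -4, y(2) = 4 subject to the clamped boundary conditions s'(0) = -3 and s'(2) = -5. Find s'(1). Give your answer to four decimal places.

Write M_i for s''(x_i). With h_i = 1, 1 and divided differences Δ_i = -5, 8, the continuity of s' gives the tridiagonal system
  1·M_0 + 4·M_1 + 1·M_2 = 6(Δ_1 - Δ_0) = 78
Clamped end conditions give two more equations: 2h_0·M_0 + h_0·M_1 = 6(Δ_0 - s'(0)) = -12 and h_1·M_1 + 2h_1·M_2 = 6(s'(2) - Δ_1) = -78.
Solving: M_0 = -53/2, M_1 = 41, M_2 = -119/2.
On [1, 2], s'(x) = b_1 + 2c_1·(x - 1) + 3d_1·(x - 1)² with b_1 = Δ_1 - h_1(2M_1 + M_2)/6 = 17/4, c_1 = M_1/2 = 41/2, d_1 = (M_2 - M_1)/(6h_1) = -67/4. So s'(1) = 17/4.

4.2500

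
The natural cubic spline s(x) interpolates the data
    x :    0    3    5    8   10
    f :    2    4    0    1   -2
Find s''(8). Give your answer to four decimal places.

Write M_i for s''(x_i). With h_i = 3, 2, 3, 2 and divided differences Δ_i = 2/3, -2, 1/3, -3/2, the continuity of s' gives the tridiagonal system
  3·M_0 + 10·M_1 + 2·M_2 = 6(Δ_1 - Δ_0) = -16
  2·M_1 + 10·M_2 + 3·M_3 = 6(Δ_2 - Δ_1) = 14
  3·M_2 + 10·M_3 + 2·M_4 = 6(Δ_3 - Δ_2) = -11
Natural end conditions: M_0 = M_4 = 0.
Solving the tridiagonal system: M_0 = 0, M_1 = -901/435, M_2 = 205/87, M_3 = -262/145, M_4 = 0.

-1.8069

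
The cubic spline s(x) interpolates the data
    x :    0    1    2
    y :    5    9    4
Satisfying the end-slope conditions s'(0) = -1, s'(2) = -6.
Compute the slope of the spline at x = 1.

1

Put M_i = s'' at the i-th knot. Here h = (1, 1) and Δ = (4, -5), so the interior equations h_(i-1)·M_(i-1) + 2(h_(i-1)+h_i)·M_i + h_i·M_(i+1) = 6(Δ_i − Δ_(i-1)) read
  1·M_0 + 4·M_1 + 1·M_2 = 6(Δ_1 - Δ_0) = -54
Clamped end conditions give two more equations: 2h_0·M_0 + h_0·M_1 = 6(Δ_0 - s'(0)) = 30 and h_1·M_1 + 2h_1·M_2 = 6(s'(2) - Δ_1) = -6.
Solving the tridiagonal system: M_0 = 26, M_1 = -22, M_2 = 8.
On [1, 2], s'(x) = b_1 + 2c_1·(x - 1) + 3d_1·(x - 1)² with b_1 = Δ_1 - h_1(2M_1 + M_2)/6 = 1, c_1 = M_1/2 = -11, d_1 = (M_2 - M_1)/(6h_1) = 5. So s'(1) = 1.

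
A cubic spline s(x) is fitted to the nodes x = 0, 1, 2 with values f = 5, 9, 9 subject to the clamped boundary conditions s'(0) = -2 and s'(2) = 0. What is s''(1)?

Put M_i = s'' at the i-th knot. Here h = (1, 1) and Δ = (4, 0), so the interior equations h_(i-1)·M_(i-1) + 2(h_(i-1)+h_i)·M_i + h_i·M_(i+1) = 6(Δ_i − Δ_(i-1)) read
  1·M_0 + 4·M_1 + 1·M_2 = 6(Δ_1 - Δ_0) = -24
Clamped end conditions give two more equations: 2h_0·M_0 + h_0·M_1 = 6(Δ_0 - s'(0)) = 36 and h_1·M_1 + 2h_1·M_2 = 6(s'(2) - Δ_1) = 0.
Solving the tridiagonal system: M_0 = 25, M_1 = -14, M_2 = 7.

-14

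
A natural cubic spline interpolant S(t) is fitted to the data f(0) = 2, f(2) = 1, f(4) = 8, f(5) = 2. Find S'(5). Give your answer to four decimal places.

With σ_i denoting the second derivative at x_i, h_i = 2, 2, 1, and Δ_i = (y_(i+1) − y_i)/h_i = -1/2, 7/2, -6:
  2·σ_0 + 8·σ_1 + 2·σ_2 = 6(Δ_1 - Δ_0) = 24
  2·σ_1 + 6·σ_2 + 1·σ_3 = 6(Δ_2 - Δ_1) = -57
Natural end conditions: σ_0 = σ_3 = 0.
Hence σ_0 = 0, σ_1 = 129/22, σ_2 = -126/11, σ_3 = 0.
On [4, 5], S'(t) = b_2 + 2c_2·(t - 4) + 3d_2·(t - 4)² with b_2 = Δ_2 - h_2(2σ_2 + σ_3)/6 = -24/11, c_2 = σ_2/2 = -63/11, d_2 = (σ_3 - σ_2)/(6h_2) = 21/11. So S'(5) = -87/11.

-7.9091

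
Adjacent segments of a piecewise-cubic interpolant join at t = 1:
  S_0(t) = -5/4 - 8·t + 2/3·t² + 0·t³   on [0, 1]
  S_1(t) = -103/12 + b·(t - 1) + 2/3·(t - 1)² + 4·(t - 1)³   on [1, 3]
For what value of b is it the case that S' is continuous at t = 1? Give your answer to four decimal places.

-6.6667

S_0'(t) = -8 + 4/3·t + 0·t², so S_0'(1) = -20/3. On the right, S_1'(1) = b, so b = -20/3.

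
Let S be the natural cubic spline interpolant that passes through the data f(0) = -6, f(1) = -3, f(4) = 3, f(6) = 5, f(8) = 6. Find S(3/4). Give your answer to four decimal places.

-3.7163

With σ_i denoting the second derivative at x_i, h_i = 1, 3, 2, 2, and Δ_i = (y_(i+1) − y_i)/h_i = 3, 2, 1, 1/2:
  1·σ_0 + 8·σ_1 + 3·σ_2 = 6(Δ_1 - Δ_0) = -6
  3·σ_1 + 10·σ_2 + 2·σ_3 = 6(Δ_2 - Δ_1) = -6
  2·σ_2 + 8·σ_3 + 2·σ_4 = 6(Δ_3 - Δ_2) = -3
Natural end conditions: σ_0 = σ_4 = 0.
Solving: σ_0 = 0, σ_1 = -165/268, σ_2 = -24/67, σ_3 = -153/536, σ_4 = 0.
On [0, 1], S(t) = -6 + 1663/536·t + 0·t² - 55/536·t³.
With t = 3/4: S(3/4) = -127485/34304.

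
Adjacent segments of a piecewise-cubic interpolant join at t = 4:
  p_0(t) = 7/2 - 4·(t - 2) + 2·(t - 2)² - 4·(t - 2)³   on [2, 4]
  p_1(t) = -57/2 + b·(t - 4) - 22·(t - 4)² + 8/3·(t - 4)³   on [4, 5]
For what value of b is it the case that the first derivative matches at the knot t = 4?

p_0'(t) = -4 + 4·(t - 2) - 12·(t - 2)², so p_0'(4) = -44. On the right, p_1'(4) = b, so b = -44.

-44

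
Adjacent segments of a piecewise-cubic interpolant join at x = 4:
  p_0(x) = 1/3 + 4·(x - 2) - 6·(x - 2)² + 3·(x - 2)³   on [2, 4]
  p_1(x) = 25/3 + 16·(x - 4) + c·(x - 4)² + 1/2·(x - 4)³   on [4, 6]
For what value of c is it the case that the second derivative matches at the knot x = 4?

p_0''(x) = -12 + 18·(x - 2), so p_0''(4) = 24. On the right, p_1''(4) = 2c, so c = 12.

12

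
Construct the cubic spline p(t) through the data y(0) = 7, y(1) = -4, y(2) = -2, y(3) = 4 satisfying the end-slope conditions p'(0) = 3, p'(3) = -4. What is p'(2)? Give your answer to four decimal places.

9.4667

Put M_i = p'' at the i-th knot. Here h = (1, 1, 1) and Δ = (-11, 2, 6), so the interior equations h_(i-1)·M_(i-1) + 2(h_(i-1)+h_i)·M_i + h_i·M_(i+1) = 6(Δ_i − Δ_(i-1)) read
  1·M_0 + 4·M_1 + 1·M_2 = 6(Δ_1 - Δ_0) = 78
  1·M_1 + 4·M_2 + 1·M_3 = 6(Δ_2 - Δ_1) = 24
Clamped end conditions give two more equations: 2h_0·M_0 + h_0·M_1 = 6(Δ_0 - p'(0)) = -84 and h_2·M_2 + 2h_2·M_3 = 6(p'(3) - Δ_2) = -60.
Hence M_0 = -874/15, M_1 = 488/15, M_2 = 92/15, M_3 = -496/15.
On [2, 3], p'(t) = b_2 + 2c_2·(t - 2) + 3d_2·(t - 2)² with b_2 = Δ_2 - h_2(2M_2 + M_3)/6 = 142/15, c_2 = M_2/2 = 46/15, d_2 = (M_3 - M_2)/(6h_2) = -98/15. So p'(2) = 142/15.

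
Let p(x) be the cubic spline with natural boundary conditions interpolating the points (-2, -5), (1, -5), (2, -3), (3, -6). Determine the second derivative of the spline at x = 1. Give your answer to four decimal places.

2.5161

Put M_i = p'' at the i-th knot. Here h = (3, 1, 1) and Δ = (0, 2, -3), so the interior equations h_(i-1)·M_(i-1) + 2(h_(i-1)+h_i)·M_i + h_i·M_(i+1) = 6(Δ_i − Δ_(i-1)) read
  3·M_0 + 8·M_1 + 1·M_2 = 6(Δ_1 - Δ_0) = 12
  1·M_1 + 4·M_2 + 1·M_3 = 6(Δ_2 - Δ_1) = -30
Natural end conditions: M_0 = M_3 = 0.
Hence M_0 = 0, M_1 = 78/31, M_2 = -252/31, M_3 = 0.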